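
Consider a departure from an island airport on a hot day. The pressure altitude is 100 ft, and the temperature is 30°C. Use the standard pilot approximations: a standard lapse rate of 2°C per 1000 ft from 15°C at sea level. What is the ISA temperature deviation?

ISA temperature at 100 ft = 15 − 2 × (100/1000) = 14.8°C.
Deviation = OAT − ISA = 30 − 14.8 = +15.2°C.

ISA+15.2°C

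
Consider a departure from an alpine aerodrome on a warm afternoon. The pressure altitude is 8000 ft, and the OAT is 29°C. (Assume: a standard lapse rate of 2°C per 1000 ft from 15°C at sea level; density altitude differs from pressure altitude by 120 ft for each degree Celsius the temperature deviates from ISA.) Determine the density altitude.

11600 ft

ISA temperature at 8000 ft = 15 − 2 × (8000/1000) = -1°C.
ISA deviation = 29 − (-1) = +30°C.
Density altitude = 8000 + 120 × (30) = 8000 + (+3600) = 11600 ft.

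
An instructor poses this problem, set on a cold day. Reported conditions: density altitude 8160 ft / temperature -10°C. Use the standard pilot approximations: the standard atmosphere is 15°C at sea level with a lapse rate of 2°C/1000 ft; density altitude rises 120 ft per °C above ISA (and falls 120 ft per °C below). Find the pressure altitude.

DA = PA + 120 × (OAT − (15 − 2·PA/1000)) = PA + 120·OAT − 1800 + 0.24·PA = 1.24·PA + 120·OAT − 1800.
So 1.24·PA = 8160 − 120 × (-10) + 1800 = 11160.
PA = 11160 / 1.24 = 9000 ft.

9000 ft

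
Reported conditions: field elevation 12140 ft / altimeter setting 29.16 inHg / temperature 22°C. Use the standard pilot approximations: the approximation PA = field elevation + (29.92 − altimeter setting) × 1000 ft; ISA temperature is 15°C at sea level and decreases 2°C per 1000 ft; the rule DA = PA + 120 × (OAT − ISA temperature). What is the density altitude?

Pressure altitude = 12140 + (29.92 − 29.16) × 1000 = 12140 + (+760) = 12900 ft.
ISA temperature at 12900 ft = 15 − 2 × (12900/1000) = -10.8°C.
ISA deviation = 22 − (-10.8) = +32.8°C.
Density altitude = 12900 + 120 × (32.8) = 16836 ft.

16836 ft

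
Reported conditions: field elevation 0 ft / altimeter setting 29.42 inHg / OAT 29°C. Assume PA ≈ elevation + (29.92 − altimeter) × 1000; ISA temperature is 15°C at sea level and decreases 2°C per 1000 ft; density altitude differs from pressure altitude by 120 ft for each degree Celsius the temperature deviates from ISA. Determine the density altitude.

2300 ft

Pressure altitude = 0 + (29.92 − 29.42) × 1000 = 0 + (+500) = 500 ft.
ISA temperature at 500 ft = 15 − 2 × (500/1000) = 14°C.
ISA deviation = 29 − 14 = +15°C.
Density altitude = 500 + 120 × (15) = 2300 ft.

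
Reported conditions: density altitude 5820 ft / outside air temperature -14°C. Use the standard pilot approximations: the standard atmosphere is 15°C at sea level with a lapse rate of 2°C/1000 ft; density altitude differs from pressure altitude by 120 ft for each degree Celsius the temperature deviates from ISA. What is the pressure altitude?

7500 ft

DA = PA + 120 × (OAT − (15 − 2·PA/1000)) = PA + 120·OAT − 1800 + 0.24·PA = 1.24·PA + 120·OAT − 1800.
So 1.24·PA = 5820 − 120 × (-14) + 1800 = 9300.
PA = 9300 / 1.24 = 7500 ft.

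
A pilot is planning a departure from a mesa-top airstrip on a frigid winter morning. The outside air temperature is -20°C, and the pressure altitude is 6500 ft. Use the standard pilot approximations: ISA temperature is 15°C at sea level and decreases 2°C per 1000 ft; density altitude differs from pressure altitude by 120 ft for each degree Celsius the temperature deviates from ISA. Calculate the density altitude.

3860 ft

ISA temperature at 6500 ft = 15 − 2 × (6500/1000) = 2°C.
ISA deviation = -20 − 2 = -22°C.
Density altitude = 6500 + 120 × (-22) = 6500 + (-2640) = 3860 ft.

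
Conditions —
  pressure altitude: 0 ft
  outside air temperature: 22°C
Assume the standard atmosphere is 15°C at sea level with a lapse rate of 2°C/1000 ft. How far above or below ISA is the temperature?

ISA temperature at 0 ft = 15 − 2 × (0/1000) = 15°C.
Deviation = OAT − ISA = 22 − 15 = +7°C.

ISA+7°C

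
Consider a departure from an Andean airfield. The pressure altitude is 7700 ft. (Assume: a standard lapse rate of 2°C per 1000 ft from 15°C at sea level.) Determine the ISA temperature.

ISA temperature = 15 − 2 × (7700/1000) = 15 − 15.4 = -0.4°C.

-0.4°C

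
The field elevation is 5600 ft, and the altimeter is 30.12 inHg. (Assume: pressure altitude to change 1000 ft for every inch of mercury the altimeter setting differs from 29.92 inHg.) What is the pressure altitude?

5400 ft

Pressure correction = (29.92 − 30.12) × 1000 = -200 ft.
Pressure altitude = 5600 + (-200) = 5400 ft.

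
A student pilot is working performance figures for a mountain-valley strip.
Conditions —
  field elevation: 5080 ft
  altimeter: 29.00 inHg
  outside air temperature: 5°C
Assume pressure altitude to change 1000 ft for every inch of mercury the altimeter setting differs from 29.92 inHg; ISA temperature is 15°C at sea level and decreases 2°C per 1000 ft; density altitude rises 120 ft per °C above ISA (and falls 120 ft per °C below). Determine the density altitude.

6240 ft

Pressure altitude = 5080 + (29.92 − 29.00) × 1000 = 5080 + (+920) = 6000 ft.
ISA temperature at 6000 ft = 15 − 2 × (6000/1000) = 3°C.
ISA deviation = 5 − 3 = +2°C.
Density altitude = 6000 + 120 × (2) = 6240 ft.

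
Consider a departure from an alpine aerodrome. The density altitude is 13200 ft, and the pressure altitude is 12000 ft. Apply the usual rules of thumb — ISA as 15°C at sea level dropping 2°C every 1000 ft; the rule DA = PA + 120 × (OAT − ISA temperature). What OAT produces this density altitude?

Density altitude − pressure altitude = 13200 − 12000 = +1200 ft.
At 120 ft/°C that is an ISA deviation of 1200/120 = +10°C.
ISA temperature at 12000 ft = 15 − 2 × (12000/1000) = -9°C.
OAT = ISA + deviation = -9 + (+10) = 1°C.

1°C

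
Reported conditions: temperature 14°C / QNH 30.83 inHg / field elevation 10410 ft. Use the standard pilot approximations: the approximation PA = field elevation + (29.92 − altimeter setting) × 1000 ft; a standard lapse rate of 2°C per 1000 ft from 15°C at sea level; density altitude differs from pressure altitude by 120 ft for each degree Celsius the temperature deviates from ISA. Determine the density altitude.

11660 ft

Pressure altitude = 10410 + (29.92 − 30.83) × 1000 = 10410 + (-910) = 9500 ft.
ISA temperature at 9500 ft = 15 − 2 × (9500/1000) = -4°C.
ISA deviation = 14 − (-4) = +18°C.
Density altitude = 9500 + 120 × (18) = 11660 ft.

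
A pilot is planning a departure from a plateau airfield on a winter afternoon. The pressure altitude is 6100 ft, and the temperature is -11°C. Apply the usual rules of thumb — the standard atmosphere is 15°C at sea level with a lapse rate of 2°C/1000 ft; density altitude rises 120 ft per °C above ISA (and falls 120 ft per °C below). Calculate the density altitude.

ISA temperature at 6100 ft = 15 − 2 × (6100/1000) = 2.8°C.
ISA deviation = -11 − 2.8 = -13.8°C.
Density altitude = 6100 + 120 × (-13.8) = 6100 + (-1656) = 4444 ft.

4444 ft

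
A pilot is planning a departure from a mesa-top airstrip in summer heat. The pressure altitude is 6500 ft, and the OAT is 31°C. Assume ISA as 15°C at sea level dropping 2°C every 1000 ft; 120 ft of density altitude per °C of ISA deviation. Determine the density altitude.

ISA temperature at 6500 ft = 15 − 2 × (6500/1000) = 2°C.
ISA deviation = 31 − 2 = +29°C.
Density altitude = 6500 + 120 × (29) = 6500 + (+3480) = 9980 ft.

9980 ft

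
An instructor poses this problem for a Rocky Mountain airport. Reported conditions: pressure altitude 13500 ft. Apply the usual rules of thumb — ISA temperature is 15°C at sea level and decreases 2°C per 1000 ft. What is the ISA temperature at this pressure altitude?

ISA temperature = 15 − 2 × (13500/1000) = 15 − 27 = -12°C.

-12°C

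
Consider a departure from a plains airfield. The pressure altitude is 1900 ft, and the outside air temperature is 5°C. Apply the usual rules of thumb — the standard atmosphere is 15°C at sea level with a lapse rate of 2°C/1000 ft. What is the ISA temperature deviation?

ISA temperature at 1900 ft = 15 − 2 × (1900/1000) = 11.2°C.
Deviation = OAT − ISA = 5 − 11.2 = -6.2°C.

ISA-6.2°C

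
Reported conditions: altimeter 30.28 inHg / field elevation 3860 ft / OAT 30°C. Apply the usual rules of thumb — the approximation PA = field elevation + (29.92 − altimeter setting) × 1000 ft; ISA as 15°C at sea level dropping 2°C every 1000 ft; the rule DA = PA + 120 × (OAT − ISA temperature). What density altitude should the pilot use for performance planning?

6140 ft

Pressure altitude = 3860 + (29.92 − 30.28) × 1000 = 3860 + (-360) = 3500 ft.
ISA temperature at 3500 ft = 15 − 2 × (3500/1000) = 8°C.
ISA deviation = 30 − 8 = +22°C.
Density altitude = 3500 + 120 × (22) = 6140 ft.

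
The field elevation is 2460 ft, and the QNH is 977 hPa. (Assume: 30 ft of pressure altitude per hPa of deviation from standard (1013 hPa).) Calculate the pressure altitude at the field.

Pressure correction = (1013 − 977) × 30 = +1080 ft.
Pressure altitude = 2460 + (+1080) = 3540 ft.

3540 ft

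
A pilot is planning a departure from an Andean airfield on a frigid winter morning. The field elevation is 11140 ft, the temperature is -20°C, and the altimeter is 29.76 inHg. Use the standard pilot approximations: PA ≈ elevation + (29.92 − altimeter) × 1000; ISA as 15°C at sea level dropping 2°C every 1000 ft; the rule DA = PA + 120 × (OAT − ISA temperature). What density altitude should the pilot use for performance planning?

Pressure altitude = 11140 + (29.92 − 29.76) × 1000 = 11140 + (+160) = 11300 ft.
ISA temperature at 11300 ft = 15 − 2 × (11300/1000) = -7.6°C.
ISA deviation = -20 − (-7.6) = -12.4°C.
Density altitude = 11300 + 120 × (-12.4) = 9812 ft.

9812 ft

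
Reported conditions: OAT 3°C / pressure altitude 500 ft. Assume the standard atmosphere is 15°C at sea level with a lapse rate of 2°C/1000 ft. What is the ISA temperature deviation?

ISA-11°C

ISA temperature at 500 ft = 15 − 2 × (500/1000) = 14°C.
Deviation = OAT − ISA = 3 − 14 = -11°C.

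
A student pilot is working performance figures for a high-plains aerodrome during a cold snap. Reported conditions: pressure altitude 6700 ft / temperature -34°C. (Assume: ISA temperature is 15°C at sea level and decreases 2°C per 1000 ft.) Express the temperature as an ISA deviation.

ISA-35.6°C

ISA temperature at 6700 ft = 15 − 2 × (6700/1000) = 1.6°C.
Deviation = OAT − ISA = -34 − 1.6 = -35.6°C.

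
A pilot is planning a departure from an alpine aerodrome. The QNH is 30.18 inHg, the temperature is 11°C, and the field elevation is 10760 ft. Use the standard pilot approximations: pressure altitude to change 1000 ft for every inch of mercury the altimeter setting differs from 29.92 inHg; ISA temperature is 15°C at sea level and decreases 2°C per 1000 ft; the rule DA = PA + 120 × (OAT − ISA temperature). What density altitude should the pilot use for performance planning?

Pressure altitude = 10760 + (29.92 − 30.18) × 1000 = 10760 + (-260) = 10500 ft.
ISA temperature at 10500 ft = 15 − 2 × (10500/1000) = -6°C.
ISA deviation = 11 − (-6) = +17°C.
Density altitude = 10500 + 120 × (17) = 12540 ft.

12540 ft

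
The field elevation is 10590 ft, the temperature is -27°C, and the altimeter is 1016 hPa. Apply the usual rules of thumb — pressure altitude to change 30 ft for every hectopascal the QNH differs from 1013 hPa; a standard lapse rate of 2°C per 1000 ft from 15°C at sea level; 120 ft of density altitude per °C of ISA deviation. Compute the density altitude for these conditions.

Pressure altitude = 10590 + (1013 − 1016) × 30 = 10590 + (-90) = 10500 ft.
ISA temperature at 10500 ft = 15 − 2 × (10500/1000) = -6°C.
ISA deviation = -27 − (-6) = -21°C.
Density altitude = 10500 + 120 × (-21) = 7980 ft.

7980 ft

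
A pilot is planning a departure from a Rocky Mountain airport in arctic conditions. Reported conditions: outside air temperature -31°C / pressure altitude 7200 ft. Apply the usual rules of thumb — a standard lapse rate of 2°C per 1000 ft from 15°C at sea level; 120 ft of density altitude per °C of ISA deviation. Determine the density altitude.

ISA temperature at 7200 ft = 15 − 2 × (7200/1000) = 0.6°C.
ISA deviation = -31 − 0.6 = -31.6°C.
Density altitude = 7200 + 120 × (-31.6) = 7200 + (-3792) = 3408 ft.

3408 ft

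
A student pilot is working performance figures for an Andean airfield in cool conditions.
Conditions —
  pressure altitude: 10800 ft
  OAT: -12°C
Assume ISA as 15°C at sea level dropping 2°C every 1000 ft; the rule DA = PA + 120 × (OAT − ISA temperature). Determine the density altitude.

10152 ft

ISA temperature at 10800 ft = 15 − 2 × (10800/1000) = -6.6°C.
ISA deviation = -12 − (-6.6) = -5.4°C.
Density altitude = 10800 + 120 × (-5.4) = 10800 + (-648) = 10152 ft.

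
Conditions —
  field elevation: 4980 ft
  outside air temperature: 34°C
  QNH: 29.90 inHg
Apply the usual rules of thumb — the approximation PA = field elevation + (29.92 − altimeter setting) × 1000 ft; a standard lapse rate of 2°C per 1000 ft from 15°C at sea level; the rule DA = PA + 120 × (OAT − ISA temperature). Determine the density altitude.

8480 ft

Pressure altitude = 4980 + (29.92 − 29.90) × 1000 = 4980 + (+20) = 5000 ft.
ISA temperature at 5000 ft = 15 − 2 × (5000/1000) = 5°C.
ISA deviation = 34 − 5 = +29°C.
Density altitude = 5000 + 120 × (29) = 8480 ft.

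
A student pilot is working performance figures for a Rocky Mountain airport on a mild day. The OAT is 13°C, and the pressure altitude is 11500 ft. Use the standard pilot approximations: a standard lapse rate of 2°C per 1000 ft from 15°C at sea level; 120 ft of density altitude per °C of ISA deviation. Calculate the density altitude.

14020 ft

ISA temperature at 11500 ft = 15 − 2 × (11500/1000) = -8°C.
ISA deviation = 13 − (-8) = +21°C.
Density altitude = 11500 + 120 × (21) = 11500 + (+2520) = 14020 ft.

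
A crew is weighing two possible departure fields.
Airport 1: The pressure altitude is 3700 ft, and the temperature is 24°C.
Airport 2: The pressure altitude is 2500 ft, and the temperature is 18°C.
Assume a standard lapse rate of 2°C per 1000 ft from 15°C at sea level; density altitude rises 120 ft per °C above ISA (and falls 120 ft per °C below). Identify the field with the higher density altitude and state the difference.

Airport 1: ISA temp = 7.6°C, deviation +16.4°C, DA = 3700 + 120 × 16.4 = 5668 ft.
Airport 2: ISA temp = 10°C, deviation +8°C, DA = 2500 + 120 × 8 = 3460 ft.
Airport 1 is higher by 5668 − 3460 = 2208 ft.

Airport 1 by 2208 ft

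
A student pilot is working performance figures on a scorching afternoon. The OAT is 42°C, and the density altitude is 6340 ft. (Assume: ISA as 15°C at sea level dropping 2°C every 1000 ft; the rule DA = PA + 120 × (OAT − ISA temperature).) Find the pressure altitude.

DA = PA + 120 × (OAT − (15 − 2·PA/1000)) = PA + 120·OAT − 1800 + 0.24·PA = 1.24·PA + 120·OAT − 1800.
So 1.24·PA = 6340 − 120 × 42 + 1800 = 3100.
PA = 3100 / 1.24 = 2500 ft.

2500 ft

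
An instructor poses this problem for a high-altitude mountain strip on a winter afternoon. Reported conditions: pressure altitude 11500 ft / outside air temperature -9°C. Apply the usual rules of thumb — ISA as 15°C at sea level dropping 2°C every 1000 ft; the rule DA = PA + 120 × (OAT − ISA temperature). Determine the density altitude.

11380 ft

ISA temperature at 11500 ft = 15 − 2 × (11500/1000) = -8°C.
ISA deviation = -9 − (-8) = -1°C.
Density altitude = 11500 + 120 × (-1) = 11500 + (-120) = 11380 ft.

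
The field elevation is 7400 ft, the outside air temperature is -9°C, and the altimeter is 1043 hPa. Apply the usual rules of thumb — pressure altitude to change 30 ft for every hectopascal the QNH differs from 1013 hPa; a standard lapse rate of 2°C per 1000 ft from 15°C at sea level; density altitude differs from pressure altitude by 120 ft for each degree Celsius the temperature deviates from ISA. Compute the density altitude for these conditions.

Pressure altitude = 7400 + (1013 − 1043) × 30 = 7400 + (-900) = 6500 ft.
ISA temperature at 6500 ft = 15 − 2 × (6500/1000) = 2°C.
ISA deviation = -9 − 2 = -11°C.
Density altitude = 6500 + 120 × (-11) = 5180 ft.

5180 ft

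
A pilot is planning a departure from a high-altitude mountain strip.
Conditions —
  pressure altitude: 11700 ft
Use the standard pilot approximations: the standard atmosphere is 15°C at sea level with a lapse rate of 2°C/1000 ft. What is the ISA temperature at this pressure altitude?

ISA temperature = 15 − 2 × (11700/1000) = 15 − 23.4 = -8.4°C.

-8.4°C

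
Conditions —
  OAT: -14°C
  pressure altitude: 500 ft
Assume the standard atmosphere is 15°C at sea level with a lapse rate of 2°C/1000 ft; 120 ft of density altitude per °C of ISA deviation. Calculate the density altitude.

ISA temperature at 500 ft = 15 − 2 × (500/1000) = 14°C.
ISA deviation = -14 − 14 = -28°C.
Density altitude = 500 + 120 × (-28) = 500 + (-3360) = -2860 ft.

-2860 ft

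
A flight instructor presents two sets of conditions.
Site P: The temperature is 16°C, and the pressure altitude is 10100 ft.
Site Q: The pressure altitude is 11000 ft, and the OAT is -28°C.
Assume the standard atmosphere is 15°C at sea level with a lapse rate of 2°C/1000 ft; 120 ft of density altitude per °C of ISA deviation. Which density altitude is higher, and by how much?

Site P: ISA temp = -5.2°C, deviation +21.2°C, DA = 10100 + 120 × 21.2 = 12644 ft.
Site Q: ISA temp = -7°C, deviation -21°C, DA = 11000 + 120 × (-21) = 8480 ft.
Site P is higher by 12644 − 8480 = 4164 ft.

Site P by 4164 ft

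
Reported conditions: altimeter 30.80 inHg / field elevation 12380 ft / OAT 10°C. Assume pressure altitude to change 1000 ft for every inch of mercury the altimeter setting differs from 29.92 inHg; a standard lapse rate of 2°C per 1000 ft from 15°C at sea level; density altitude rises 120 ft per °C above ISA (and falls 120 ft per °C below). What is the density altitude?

Pressure altitude = 12380 + (29.92 − 30.80) × 1000 = 12380 + (-880) = 11500 ft.
ISA temperature at 11500 ft = 15 − 2 × (11500/1000) = -8°C.
ISA deviation = 10 − (-8) = +18°C.
Density altitude = 11500 + 120 × (18) = 13660 ft.

13660 ft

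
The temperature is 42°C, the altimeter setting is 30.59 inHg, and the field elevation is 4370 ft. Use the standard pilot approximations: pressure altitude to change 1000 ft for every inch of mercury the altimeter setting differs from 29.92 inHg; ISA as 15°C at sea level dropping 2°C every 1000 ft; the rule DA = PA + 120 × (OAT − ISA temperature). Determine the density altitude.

7828 ft

Pressure altitude = 4370 + (29.92 − 30.59) × 1000 = 4370 + (-670) = 3700 ft.
ISA temperature at 3700 ft = 15 − 2 × (3700/1000) = 7.6°C.
ISA deviation = 42 − 7.6 = +34.4°C.
Density altitude = 3700 + 120 × (34.4) = 7828 ft.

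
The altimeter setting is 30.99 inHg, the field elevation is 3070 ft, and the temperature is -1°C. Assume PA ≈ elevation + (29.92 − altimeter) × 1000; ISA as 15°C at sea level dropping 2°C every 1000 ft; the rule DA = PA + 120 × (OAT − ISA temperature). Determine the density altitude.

Pressure altitude = 3070 + (29.92 − 30.99) × 1000 = 3070 + (-1070) = 2000 ft.
ISA temperature at 2000 ft = 15 − 2 × (2000/1000) = 11°C.
ISA deviation = -1 − 11 = -12°C.
Density altitude = 2000 + 120 × (-12) = 560 ft.

560 ft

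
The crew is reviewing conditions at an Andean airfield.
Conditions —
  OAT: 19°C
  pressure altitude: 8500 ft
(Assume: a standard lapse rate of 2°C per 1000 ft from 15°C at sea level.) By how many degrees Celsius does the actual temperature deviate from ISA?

ISA+21°C

ISA temperature at 8500 ft = 15 − 2 × (8500/1000) = -2°C.
Deviation = OAT − ISA = 19 − (-2) = +21°C.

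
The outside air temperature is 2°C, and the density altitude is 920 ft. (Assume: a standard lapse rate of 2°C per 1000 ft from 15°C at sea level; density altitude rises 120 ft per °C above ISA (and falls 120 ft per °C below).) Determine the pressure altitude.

DA = PA + 120 × (OAT − (15 − 2·PA/1000)) = PA + 120·OAT − 1800 + 0.24·PA = 1.24·PA + 120·OAT − 1800.
So 1.24·PA = 920 − 120 × 2 + 1800 = 2480.
PA = 2480 / 1.24 = 2000 ft.

2000 ft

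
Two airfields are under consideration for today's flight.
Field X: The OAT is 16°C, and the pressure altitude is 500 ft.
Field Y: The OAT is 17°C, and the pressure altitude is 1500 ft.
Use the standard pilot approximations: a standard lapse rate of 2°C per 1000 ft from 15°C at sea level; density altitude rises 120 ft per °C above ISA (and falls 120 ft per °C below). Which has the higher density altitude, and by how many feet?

Field Y by 1360 ft

Field X: ISA temp = 14°C, deviation +2°C, DA = 500 + 120 × 2 = 740 ft.
Field Y: ISA temp = 12°C, deviation +5°C, DA = 1500 + 120 × 5 = 2100 ft.
Field Y is higher by 2100 − 740 = 1360 ft.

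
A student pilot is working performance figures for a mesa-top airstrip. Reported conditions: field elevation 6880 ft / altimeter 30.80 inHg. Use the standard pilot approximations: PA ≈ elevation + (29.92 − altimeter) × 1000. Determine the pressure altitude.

Pressure correction = (29.92 − 30.80) × 1000 = -880 ft.
Pressure altitude = 6880 + (-880) = 6000 ft.

6000 ft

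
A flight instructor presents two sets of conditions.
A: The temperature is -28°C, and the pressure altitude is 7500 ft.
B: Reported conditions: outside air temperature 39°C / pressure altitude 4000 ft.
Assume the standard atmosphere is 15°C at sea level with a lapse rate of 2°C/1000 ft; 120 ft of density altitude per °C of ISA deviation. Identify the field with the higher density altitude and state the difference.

A: ISA temp = 0°C, deviation -28°C, DA = 7500 + 120 × (-28) = 4140 ft.
B: ISA temp = 7°C, deviation +32°C, DA = 4000 + 120 × 32 = 7840 ft.
B is higher by 7840 − 4140 = 3700 ft.

B by 3700 ft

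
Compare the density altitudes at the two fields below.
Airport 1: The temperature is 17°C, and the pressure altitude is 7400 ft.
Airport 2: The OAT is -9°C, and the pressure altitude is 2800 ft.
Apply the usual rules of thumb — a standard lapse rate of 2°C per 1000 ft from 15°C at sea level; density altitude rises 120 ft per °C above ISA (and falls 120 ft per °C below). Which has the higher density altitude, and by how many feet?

Airport 1: ISA temp = 0.2°C, deviation +16.8°C, DA = 7400 + 120 × 16.8 = 9416 ft.
Airport 2: ISA temp = 9.4°C, deviation -18.4°C, DA = 2800 + 120 × (-18.4) = 592 ft.
Airport 1 is higher by 9416 − 592 = 8824 ft.

Airport 1 by 8824 ft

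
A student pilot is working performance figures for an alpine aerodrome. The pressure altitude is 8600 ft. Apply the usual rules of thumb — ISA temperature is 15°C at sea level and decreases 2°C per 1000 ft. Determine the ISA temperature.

ISA temperature = 15 − 2 × (8600/1000) = 15 − 17.2 = -2.2°C.

-2.2°C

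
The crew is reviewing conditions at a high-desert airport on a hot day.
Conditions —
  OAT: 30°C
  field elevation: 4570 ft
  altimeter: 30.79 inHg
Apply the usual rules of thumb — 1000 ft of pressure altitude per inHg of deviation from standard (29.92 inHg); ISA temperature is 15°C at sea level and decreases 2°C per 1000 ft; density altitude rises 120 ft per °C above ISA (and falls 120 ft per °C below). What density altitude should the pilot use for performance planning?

Pressure altitude = 4570 + (29.92 − 30.79) × 1000 = 4570 + (-870) = 3700 ft.
ISA temperature at 3700 ft = 15 − 2 × (3700/1000) = 7.6°C.
ISA deviation = 30 − 7.6 = +22.4°C.
Density altitude = 3700 + 120 × (22.4) = 6388 ft.

6388 ft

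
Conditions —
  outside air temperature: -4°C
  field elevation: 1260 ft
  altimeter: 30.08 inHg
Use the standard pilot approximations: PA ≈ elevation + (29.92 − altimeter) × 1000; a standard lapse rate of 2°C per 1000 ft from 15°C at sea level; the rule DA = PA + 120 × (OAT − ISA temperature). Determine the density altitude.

Pressure altitude = 1260 + (29.92 − 30.08) × 1000 = 1260 + (-160) = 1100 ft.
ISA temperature at 1100 ft = 15 − 2 × (1100/1000) = 12.8°C.
ISA deviation = -4 − 12.8 = -16.8°C.
Density altitude = 1100 + 120 × (-16.8) = -916 ft.

-916 ft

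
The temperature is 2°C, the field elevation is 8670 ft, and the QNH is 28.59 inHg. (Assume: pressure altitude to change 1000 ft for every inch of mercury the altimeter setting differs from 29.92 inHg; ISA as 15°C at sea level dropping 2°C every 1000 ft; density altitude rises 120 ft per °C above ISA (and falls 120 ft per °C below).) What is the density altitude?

Pressure altitude = 8670 + (29.92 − 28.59) × 1000 = 8670 + (+1330) = 10000 ft.
ISA temperature at 10000 ft = 15 − 2 × (10000/1000) = -5°C.
ISA deviation = 2 − (-5) = +7°C.
Density altitude = 10000 + 120 × (7) = 10840 ft.

10840 ft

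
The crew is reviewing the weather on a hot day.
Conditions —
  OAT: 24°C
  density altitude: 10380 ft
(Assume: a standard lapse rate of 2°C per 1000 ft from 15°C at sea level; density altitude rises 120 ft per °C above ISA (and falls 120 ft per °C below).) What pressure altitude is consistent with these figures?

DA = PA + 120 × (OAT − (15 − 2·PA/1000)) = PA + 120·OAT − 1800 + 0.24·PA = 1.24·PA + 120·OAT − 1800.
So 1.24·PA = 10380 − 120 × 24 + 1800 = 9300.
PA = 9300 / 1.24 = 7500 ft.

7500 ft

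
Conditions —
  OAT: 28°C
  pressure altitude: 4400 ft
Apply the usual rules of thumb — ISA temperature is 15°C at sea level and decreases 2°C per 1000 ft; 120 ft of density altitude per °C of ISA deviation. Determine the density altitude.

7016 ft

ISA temperature at 4400 ft = 15 − 2 × (4400/1000) = 6.2°C.
ISA deviation = 28 − 6.2 = +21.8°C.
Density altitude = 4400 + 120 × (21.8) = 4400 + (+2616) = 7016 ft.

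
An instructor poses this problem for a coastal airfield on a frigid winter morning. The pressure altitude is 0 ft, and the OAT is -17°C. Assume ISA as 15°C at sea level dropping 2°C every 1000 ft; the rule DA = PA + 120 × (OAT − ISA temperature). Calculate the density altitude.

ISA temperature at 0 ft = 15 − 2 × (0/1000) = 15°C.
ISA deviation = -17 − 15 = -32°C.
Density altitude = 0 + 120 × (-32) = 0 + (-3840) = -3840 ft.

-3840 ft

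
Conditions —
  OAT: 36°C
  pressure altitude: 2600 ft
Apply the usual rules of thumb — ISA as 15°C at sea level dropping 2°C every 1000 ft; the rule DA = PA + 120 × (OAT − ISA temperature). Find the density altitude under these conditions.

5744 ft

ISA temperature at 2600 ft = 15 − 2 × (2600/1000) = 9.8°C.
ISA deviation = 36 − 9.8 = +26.2°C.
Density altitude = 2600 + 120 × (26.2) = 2600 + (+3144) = 5744 ft.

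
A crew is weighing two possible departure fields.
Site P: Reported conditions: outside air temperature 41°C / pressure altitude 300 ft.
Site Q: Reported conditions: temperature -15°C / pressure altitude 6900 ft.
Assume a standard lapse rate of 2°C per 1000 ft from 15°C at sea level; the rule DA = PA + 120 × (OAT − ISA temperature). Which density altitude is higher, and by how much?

Site Q by 1464 ft

Site P: ISA temp = 14.4°C, deviation +26.6°C, DA = 300 + 120 × 26.6 = 3492 ft.
Site Q: ISA temp = 1.2°C, deviation -16.2°C, DA = 6900 + 120 × (-16.2) = 4956 ft.
Site Q is higher by 4956 − 3492 = 1464 ft.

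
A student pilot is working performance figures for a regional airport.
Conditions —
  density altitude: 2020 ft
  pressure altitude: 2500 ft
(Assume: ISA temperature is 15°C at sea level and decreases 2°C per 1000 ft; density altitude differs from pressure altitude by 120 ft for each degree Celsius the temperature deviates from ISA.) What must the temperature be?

6°C

Density altitude − pressure altitude = 2020 − 2500 = -480 ft.
At 120 ft/°C that is an ISA deviation of -480/120 = -4°C.
ISA temperature at 2500 ft = 15 − 2 × (2500/1000) = 10°C.
OAT = ISA + deviation = 10 + (-4) = 6°C.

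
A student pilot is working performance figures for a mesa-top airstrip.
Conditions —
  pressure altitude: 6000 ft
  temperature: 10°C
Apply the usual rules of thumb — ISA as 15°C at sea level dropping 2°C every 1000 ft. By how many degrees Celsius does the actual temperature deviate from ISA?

ISA temperature at 6000 ft = 15 − 2 × (6000/1000) = 3°C.
Deviation = OAT − ISA = 10 − 3 = +7°C.

ISA+7°C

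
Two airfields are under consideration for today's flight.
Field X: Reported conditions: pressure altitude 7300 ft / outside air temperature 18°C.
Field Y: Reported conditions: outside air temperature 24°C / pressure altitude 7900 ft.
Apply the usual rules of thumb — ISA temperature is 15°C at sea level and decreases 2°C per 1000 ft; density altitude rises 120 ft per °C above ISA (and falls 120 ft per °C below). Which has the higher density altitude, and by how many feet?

Field Y by 1464 ft

Field X: ISA temp = 0.4°C, deviation +17.6°C, DA = 7300 + 120 × 17.6 = 9412 ft.
Field Y: ISA temp = -0.8°C, deviation +24.8°C, DA = 7900 + 120 × 24.8 = 10876 ft.
Field Y is higher by 10876 − 9412 = 1464 ft.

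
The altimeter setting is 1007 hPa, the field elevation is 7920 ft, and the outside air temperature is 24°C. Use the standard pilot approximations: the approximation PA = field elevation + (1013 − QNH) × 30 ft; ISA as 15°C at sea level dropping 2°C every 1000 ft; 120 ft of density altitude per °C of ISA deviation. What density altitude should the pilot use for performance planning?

Pressure altitude = 7920 + (1013 − 1007) × 30 = 7920 + (+180) = 8100 ft.
ISA temperature at 8100 ft = 15 − 2 × (8100/1000) = -1.2°C.
ISA deviation = 24 − (-1.2) = +25.2°C.
Density altitude = 8100 + 120 × (25.2) = 11124 ft.

11124 ft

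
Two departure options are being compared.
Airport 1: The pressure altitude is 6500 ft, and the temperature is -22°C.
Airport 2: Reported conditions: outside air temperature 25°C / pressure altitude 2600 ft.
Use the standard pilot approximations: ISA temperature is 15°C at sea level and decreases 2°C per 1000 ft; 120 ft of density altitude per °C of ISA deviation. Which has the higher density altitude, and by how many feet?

Airport 1: ISA temp = 2°C, deviation -24°C, DA = 6500 + 120 × (-24) = 3620 ft.
Airport 2: ISA temp = 9.8°C, deviation +15.2°C, DA = 2600 + 120 × 15.2 = 4424 ft.
Airport 2 is higher by 4424 − 3620 = 804 ft.

Airport 2 by 804 ft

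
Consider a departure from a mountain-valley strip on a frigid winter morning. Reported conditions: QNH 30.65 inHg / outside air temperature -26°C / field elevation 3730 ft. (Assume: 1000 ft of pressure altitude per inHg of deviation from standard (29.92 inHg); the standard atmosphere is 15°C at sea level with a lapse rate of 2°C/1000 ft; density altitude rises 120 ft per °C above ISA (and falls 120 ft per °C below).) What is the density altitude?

-1200 ft

Pressure altitude = 3730 + (29.92 − 30.65) × 1000 = 3730 + (-730) = 3000 ft.
ISA temperature at 3000 ft = 15 − 2 × (3000/1000) = 9°C.
ISA deviation = -26 − 9 = -35°C.
Density altitude = 3000 + 120 × (-35) = -1200 ft.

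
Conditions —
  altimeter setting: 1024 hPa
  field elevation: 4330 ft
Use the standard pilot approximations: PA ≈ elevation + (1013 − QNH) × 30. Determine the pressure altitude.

4000 ft

Pressure correction = (1013 − 1024) × 30 = -330 ft.
Pressure altitude = 4330 + (-330) = 4000 ft.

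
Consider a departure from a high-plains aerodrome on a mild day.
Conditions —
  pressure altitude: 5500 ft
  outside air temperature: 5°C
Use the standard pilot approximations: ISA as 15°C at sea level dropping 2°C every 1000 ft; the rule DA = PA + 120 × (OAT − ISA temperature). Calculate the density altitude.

ISA temperature at 5500 ft = 15 − 2 × (5500/1000) = 4°C.
ISA deviation = 5 − 4 = +1°C.
Density altitude = 5500 + 120 × (1) = 5500 + (+120) = 5620 ft.

5620 ft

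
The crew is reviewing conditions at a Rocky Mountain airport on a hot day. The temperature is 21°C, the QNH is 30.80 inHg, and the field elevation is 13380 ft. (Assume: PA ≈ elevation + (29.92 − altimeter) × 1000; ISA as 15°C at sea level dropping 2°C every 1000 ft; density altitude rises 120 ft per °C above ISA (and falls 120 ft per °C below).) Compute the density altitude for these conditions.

Pressure altitude = 13380 + (29.92 − 30.80) × 1000 = 13380 + (-880) = 12500 ft.
ISA temperature at 12500 ft = 15 − 2 × (12500/1000) = -10°C.
ISA deviation = 21 − (-10) = +31°C.
Density altitude = 12500 + 120 × (31) = 16220 ft.

16220 ft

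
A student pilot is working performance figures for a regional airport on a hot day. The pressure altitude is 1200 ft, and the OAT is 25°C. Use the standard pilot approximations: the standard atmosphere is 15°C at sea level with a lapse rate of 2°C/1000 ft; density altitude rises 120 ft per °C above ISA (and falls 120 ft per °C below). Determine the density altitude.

ISA temperature at 1200 ft = 15 − 2 × (1200/1000) = 12.6°C.
ISA deviation = 25 − 12.6 = +12.4°C.
Density altitude = 1200 + 120 × (12.4) = 1200 + (+1488) = 2688 ft.

2688 ft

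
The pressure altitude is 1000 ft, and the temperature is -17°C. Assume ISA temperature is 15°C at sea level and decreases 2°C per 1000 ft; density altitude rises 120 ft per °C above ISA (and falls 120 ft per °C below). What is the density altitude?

-2600 ft

ISA temperature at 1000 ft = 15 − 2 × (1000/1000) = 13°C.
ISA deviation = -17 − 13 = -30°C.
Density altitude = 1000 + 120 × (-30) = 1000 + (-3600) = -2600 ft.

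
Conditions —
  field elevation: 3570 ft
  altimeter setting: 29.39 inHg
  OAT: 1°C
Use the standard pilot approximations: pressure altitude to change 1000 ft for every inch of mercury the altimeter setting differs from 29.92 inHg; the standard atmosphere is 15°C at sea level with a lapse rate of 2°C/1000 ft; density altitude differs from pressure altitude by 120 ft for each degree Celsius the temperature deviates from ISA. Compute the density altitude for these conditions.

3404 ft

Pressure altitude = 3570 + (29.92 − 29.39) × 1000 = 3570 + (+530) = 4100 ft.
ISA temperature at 4100 ft = 15 − 2 × (4100/1000) = 6.8°C.
ISA deviation = 1 − 6.8 = -5.8°C.
Density altitude = 4100 + 120 × (-5.8) = 3404 ft.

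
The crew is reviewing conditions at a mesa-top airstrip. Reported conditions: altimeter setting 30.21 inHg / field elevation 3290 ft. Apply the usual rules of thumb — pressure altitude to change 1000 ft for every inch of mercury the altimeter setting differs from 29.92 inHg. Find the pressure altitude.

Pressure correction = (29.92 − 30.21) × 1000 = -290 ft.
Pressure altitude = 3290 + (-290) = 3000 ft.

3000 ft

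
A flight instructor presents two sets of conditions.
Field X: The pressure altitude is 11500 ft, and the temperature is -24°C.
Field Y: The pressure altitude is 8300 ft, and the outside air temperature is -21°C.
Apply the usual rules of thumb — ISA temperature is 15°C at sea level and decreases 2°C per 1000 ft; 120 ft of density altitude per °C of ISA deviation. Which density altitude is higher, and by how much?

Field X: ISA temp = -8°C, deviation -16°C, DA = 11500 + 120 × (-16) = 9580 ft.
Field Y: ISA temp = -1.6°C, deviation -19.4°C, DA = 8300 + 120 × (-19.4) = 5972 ft.
Field X is higher by 9580 − 5972 = 3608 ft.

Field X by 3608 ft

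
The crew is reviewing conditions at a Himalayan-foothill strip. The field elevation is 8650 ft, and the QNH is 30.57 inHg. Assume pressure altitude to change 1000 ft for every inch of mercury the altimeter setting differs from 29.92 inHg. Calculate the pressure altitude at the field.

8000 ft

Pressure correction = (29.92 − 30.57) × 1000 = -650 ft.
Pressure altitude = 8650 + (-650) = 8000 ft.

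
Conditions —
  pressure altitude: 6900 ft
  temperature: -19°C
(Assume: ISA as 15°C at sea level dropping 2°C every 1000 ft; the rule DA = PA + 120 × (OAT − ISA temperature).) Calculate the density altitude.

ISA temperature at 6900 ft = 15 − 2 × (6900/1000) = 1.2°C.
ISA deviation = -19 − 1.2 = -20.2°C.
Density altitude = 6900 + 120 × (-20.2) = 6900 + (-2424) = 4476 ft.

4476 ft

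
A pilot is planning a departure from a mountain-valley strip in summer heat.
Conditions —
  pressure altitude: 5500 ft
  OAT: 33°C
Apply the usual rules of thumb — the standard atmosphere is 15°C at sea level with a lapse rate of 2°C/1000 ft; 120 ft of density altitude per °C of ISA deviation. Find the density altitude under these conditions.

8980 ft

ISA temperature at 5500 ft = 15 − 2 × (5500/1000) = 4°C.
ISA deviation = 33 − 4 = +29°C.
Density altitude = 5500 + 120 × (29) = 5500 + (+3480) = 8980 ft.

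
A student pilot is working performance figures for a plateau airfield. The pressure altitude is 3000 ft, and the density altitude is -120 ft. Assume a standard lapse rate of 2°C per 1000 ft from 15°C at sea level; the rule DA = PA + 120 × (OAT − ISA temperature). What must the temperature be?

Density altitude − pressure altitude = -120 − 3000 = -3120 ft.
At 120 ft/°C that is an ISA deviation of -3120/120 = -26°C.
ISA temperature at 3000 ft = 15 − 2 × (3000/1000) = 9°C.
OAT = ISA + deviation = 9 + (-26) = -17°C.

-17°C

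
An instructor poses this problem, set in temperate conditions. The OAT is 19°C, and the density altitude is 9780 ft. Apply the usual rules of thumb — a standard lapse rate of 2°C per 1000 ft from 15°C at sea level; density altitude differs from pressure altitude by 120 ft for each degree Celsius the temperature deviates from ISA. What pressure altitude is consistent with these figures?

7500 ft

DA = PA + 120 × (OAT − (15 − 2·PA/1000)) = PA + 120·OAT − 1800 + 0.24·PA = 1.24·PA + 120·OAT − 1800.
So 1.24·PA = 9780 − 120 × 19 + 1800 = 9300.
PA = 9300 / 1.24 = 7500 ft.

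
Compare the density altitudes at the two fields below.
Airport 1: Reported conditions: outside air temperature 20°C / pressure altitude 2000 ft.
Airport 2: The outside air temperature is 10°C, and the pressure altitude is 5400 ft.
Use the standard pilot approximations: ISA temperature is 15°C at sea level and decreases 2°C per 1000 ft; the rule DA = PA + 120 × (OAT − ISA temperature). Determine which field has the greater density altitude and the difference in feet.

Airport 1: ISA temp = 11°C, deviation +9°C, DA = 2000 + 120 × 9 = 3080 ft.
Airport 2: ISA temp = 4.2°C, deviation +5.8°C, DA = 5400 + 120 × 5.8 = 6096 ft.
Airport 2 is higher by 6096 − 3080 = 3016 ft.

Airport 2 by 3016 ft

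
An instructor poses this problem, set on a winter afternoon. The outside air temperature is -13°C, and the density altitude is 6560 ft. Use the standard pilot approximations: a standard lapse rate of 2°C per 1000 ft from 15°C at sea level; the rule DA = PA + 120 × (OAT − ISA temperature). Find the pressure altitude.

DA = PA + 120 × (OAT − (15 − 2·PA/1000)) = PA + 120·OAT − 1800 + 0.24·PA = 1.24·PA + 120·OAT − 1800.
So 1.24·PA = 6560 − 120 × (-13) + 1800 = 9920.
PA = 9920 / 1.24 = 8000 ft.

8000 ft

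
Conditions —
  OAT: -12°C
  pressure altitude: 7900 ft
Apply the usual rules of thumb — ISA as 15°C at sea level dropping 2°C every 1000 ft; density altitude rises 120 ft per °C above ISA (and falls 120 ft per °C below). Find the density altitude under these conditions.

ISA temperature at 7900 ft = 15 − 2 × (7900/1000) = -0.8°C.
ISA deviation = -12 − (-0.8) = -11.2°C.
Density altitude = 7900 + 120 × (-11.2) = 7900 + (-1344) = 6556 ft.

6556 ft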